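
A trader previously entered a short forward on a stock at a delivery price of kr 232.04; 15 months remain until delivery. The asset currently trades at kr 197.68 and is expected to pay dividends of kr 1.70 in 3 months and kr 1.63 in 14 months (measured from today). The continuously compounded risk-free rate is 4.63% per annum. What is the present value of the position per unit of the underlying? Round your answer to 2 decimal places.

kr 24.54

PV(remaining dividends) I = 1.70·e^(−0.0463·3/12) + 1.63·e^(−0.0463·14/12) = 3.2247
Current forward F = (S − I)·e^(rT) = (197.68 − 3.2247)·e^(0.0463·15/12) = 194.4553 × 1.059583 = 206.0415
Value (long) = (F − K)·e^(−rT) = (206.0415 − 232.04) × 0.943768 = -24.5366
Short position value = −(long value) = kr 24.54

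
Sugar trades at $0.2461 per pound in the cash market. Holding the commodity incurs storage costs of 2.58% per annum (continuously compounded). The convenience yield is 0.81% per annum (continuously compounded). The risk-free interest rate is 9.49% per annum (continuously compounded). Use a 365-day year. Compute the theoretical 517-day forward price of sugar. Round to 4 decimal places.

Net carry = r + u − y = 0.0949 + 0.0258 − 0.0081 = 0.1126
F = S·e^((r+u−y)T) = 0.2461 · e^(0.1126 × 517/365) = 0.2461 · e^0.159491
= 0.2461 × 1.172914 = $0.2887 per pound

$0.2887 per pound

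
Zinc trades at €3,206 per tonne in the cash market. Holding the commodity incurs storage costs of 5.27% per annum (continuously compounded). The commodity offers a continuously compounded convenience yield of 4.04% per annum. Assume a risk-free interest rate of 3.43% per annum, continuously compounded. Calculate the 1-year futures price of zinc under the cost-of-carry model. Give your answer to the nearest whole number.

Net carry = r + u − y = 0.0343 + 0.0527 − 0.0404 = 0.0466
F = S·e^((r+u−y)T) = 3206 · e^(0.0466 × 1) = 3206 · e^0.046600
= 3206 × 1.047703 = €3,359 per tonne

€3,359 per tonne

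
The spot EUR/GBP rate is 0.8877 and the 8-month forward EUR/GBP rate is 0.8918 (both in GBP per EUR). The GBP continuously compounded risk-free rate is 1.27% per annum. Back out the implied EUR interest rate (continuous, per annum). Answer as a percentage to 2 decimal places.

0.58%

F = S·e^((r_GBP − r_EUR)T) ⇒ r_EUR = r_GBP − ln(F/S)/T
ln(0.8918/0.8877) = 0.004608; /(8/12) = 0.006912
r_EUR = 0.0127 − 0.006912 = 0.005788
r_EUR = 0.58%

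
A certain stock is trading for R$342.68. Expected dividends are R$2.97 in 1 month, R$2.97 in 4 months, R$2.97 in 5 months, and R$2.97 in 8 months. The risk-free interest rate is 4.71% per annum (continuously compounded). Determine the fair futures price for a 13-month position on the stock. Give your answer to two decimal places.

R$348.34

PV(dividends) I = 2.97·e^(−0.0471·1/12) + 2.97·e^(−0.0471·4/12) + 2.97·e^(−0.0471·5/12) + 2.97·e^(−0.0471·8/12)
I = 2.9584 + 2.9237 + 2.9123 + 2.8782 = 11.6726
F = (S − I)·e^(rT) = (342.68 − 11.6726) · e^(0.0471·13/12)
= 331.0074 · e^0.051025 = 331.0074 × 1.052349 = R$348.34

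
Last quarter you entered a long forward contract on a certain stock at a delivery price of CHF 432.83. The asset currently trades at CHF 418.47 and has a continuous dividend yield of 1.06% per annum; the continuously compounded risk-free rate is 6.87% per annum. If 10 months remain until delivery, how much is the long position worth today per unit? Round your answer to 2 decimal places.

CHF 6.04

Current fair forward for the remaining 10 months: F = S·e^((r − q)·T), (r − q) = 0.0687 − 0.0106 = 0.0581
F = 418.47 · e^(0.0581 × 10/12) = 418.47 × 1.049608 = 439.2295
Value of long forward = (F − K)·e^(−rT) = (439.2295 − 432.83) · e^(−0.0687·10/12)
= 6.3995 × 0.944358 = 6.04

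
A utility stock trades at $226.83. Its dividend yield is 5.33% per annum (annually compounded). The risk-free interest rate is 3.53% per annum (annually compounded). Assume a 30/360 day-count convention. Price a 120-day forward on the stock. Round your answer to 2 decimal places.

$225.53

F = S · (1+r)^T / (1+q)^T
= 226.83 × 1.011631 / 1.017460 = 226.83 × 0.994271
F = $225.53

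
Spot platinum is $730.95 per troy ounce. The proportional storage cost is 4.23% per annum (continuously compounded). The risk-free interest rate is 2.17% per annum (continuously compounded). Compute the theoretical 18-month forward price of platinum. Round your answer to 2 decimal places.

Net carry = r + u − y = 0.0217 + 0.0423 − 0.0000 = 0.0640
F = S·e^((r+u−y)T) = 730.95 · e^(0.0640 × 18/12) = 730.95 · e^0.096000
= 730.95 × 1.100759 = $804.60 per troy ounce

$804.60 per troy ounce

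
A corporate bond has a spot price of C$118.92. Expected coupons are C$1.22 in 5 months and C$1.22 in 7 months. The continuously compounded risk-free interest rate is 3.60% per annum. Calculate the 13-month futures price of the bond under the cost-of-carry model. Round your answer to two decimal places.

PV(coupons) I = 1.22·e^(−0.0360·5/12) + 1.22·e^(−0.0360·7/12)
I = 1.2018 + 1.1946 = 2.3964
F = (S − I)·e^(rT) = (118.92 − 2.3964) · e^(0.0360·13/12)
= 116.5236 · e^0.039000 = 116.5236 × 1.039770 = C$121.16

C$121.16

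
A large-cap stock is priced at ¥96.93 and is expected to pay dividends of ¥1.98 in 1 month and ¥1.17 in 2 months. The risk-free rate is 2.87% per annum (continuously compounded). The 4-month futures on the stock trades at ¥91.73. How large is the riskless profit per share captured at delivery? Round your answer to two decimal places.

PV(dividends) I = 1.98·e^(−0.0287·1/12) + 1.17·e^(−0.0287·2/12) = 3.1397
Fair futures F* = (S − I)·e^(rT) = (96.93 − 3.1397)·e^0.009567 = 93.7903 × 1.009613 = 94.6919
Market ¥91.73 < fair 94.6919: forward underpriced → reverse cash-and-carry (short the stock, invest proceeds at r, pay the dividends, go long the forward).
Profit at T = |F_mkt − F*| = |91.73 − 94.6919| = ¥2.96 per share

¥2.96 per share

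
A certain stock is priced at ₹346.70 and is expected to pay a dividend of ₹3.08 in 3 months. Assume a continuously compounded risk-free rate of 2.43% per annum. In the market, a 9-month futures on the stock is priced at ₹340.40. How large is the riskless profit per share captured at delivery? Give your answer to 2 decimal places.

PV(dividends) I = 3.08·e^(−0.0243·3/12) = 3.0613
Fair futures F* = (S − I)·e^(rT) = (346.70 − 3.0613)·e^0.018225 = 343.6387 × 1.018392 = 349.9589
Market ₹340.40 < fair 349.9589: forward underpriced → reverse cash-and-carry (short the stock, invest proceeds at r, pay the dividends, go long the forward).
Profit at T = |F_mkt − F*| = |340.40 − 349.9589| = ₹9.56 per share

₹9.56 per share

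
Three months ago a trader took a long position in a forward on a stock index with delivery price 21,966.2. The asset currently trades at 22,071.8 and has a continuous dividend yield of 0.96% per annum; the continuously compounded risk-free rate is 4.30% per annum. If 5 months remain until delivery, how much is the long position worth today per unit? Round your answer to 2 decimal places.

Current fair forward for the remaining 5 months: F = S·e^((r − q)·T), (r − q) = 0.0430 − 0.0096 = 0.0334
F = 22071.8 · e^(0.0334 × 5/12) = 22071.8 × 1.01401395 = 22381.1131
Value of long forward = (F − K)·e^(−rT) = (22381.1131 − 21966.2) · e^(−0.0430·5/12)
= 414.9131 × 0.98224288 = 407.55

407.55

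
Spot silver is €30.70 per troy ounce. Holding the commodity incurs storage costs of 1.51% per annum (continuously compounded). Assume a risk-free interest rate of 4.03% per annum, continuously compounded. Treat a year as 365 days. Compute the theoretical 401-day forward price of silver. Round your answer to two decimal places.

€32.63 per troy ounce

Net carry = r + u − y = 0.0403 + 0.0151 − 0.0000 = 0.0554
F = S·e^((r+u−y)T) = 30.70 · e^(0.0554 × 401/365) = 30.70 · e^0.060864
= 30.70 × 1.062754 = €32.63 per troy ounce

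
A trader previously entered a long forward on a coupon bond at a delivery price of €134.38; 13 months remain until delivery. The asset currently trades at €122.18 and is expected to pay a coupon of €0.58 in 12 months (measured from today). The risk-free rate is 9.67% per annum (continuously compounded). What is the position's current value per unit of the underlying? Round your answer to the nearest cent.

€0.64

PV(remaining coupons) I = 0.58·e^(−0.0967·12/12) = 0.5265
Current forward F = (S − I)·e^(rT) = (122.18 − 0.5265)·e^(0.0967·13/12) = 121.6535 × 1.110442 = 135.0892
Value (long) = (F − K)·e^(−rT) = (135.0892 − 134.38) × 0.900542 = 0.6387
Value = €0.64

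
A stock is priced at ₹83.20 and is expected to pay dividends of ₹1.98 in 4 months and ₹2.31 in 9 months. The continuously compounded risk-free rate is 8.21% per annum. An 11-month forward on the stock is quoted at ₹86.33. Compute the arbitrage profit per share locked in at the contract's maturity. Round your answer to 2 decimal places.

₹1.05 per share

PV(dividends) I = 1.98·e^(−0.0821·4/12) + 2.31·e^(−0.0821·9/12) = 4.0986
Fair forward F* = (S − I)·e^(rT) = (83.20 − 4.0986)·e^0.075258 = 79.1014 × 1.078162 = 85.2841
Market ₹86.33 > fair 85.2841: forward overpriced → cash-and-carry (borrow at r, buy the stock and collect the dividends, short the forward).
Profit at T = |F_mkt − F*| = |86.33 − 85.2841| = ₹1.05 per share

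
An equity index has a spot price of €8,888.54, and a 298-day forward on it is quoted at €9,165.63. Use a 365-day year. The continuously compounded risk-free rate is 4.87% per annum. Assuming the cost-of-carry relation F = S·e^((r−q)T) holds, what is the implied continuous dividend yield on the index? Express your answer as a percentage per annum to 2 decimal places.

From F = S·e^((r−q)T): (r − q) = ln(F/S)/T
ln(9165.63/8888.54) = ln(1.031174) = 0.030698
(r − q) = 0.030698 / (298/365) = 0.037600
q = r − ln(F/S)/T = 0.0487 − 0.037600 = 0.011100
q = 1.11%

1.11%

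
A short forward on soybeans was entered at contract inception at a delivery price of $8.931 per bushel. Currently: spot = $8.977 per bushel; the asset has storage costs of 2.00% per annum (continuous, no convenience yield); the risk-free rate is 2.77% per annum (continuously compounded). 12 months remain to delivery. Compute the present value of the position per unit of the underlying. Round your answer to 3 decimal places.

-$0.471 per bushel

Current fair forward for the remaining 12 months: F = S·e^((r + u)·T), (r + u) = 0.0277 + 0.0200 = 0.0477
F = 8.977 · e^(0.0477 × 12/12) = 8.977 × 1.048856 = 9.4156
Value of long forward = (F − K)·e^(−rT) = (9.4156 − 8.931) · e^(−0.0277·12/12)
= 0.4846 × 0.972680 = 0.471
Short position value = −(long value) = -$0.471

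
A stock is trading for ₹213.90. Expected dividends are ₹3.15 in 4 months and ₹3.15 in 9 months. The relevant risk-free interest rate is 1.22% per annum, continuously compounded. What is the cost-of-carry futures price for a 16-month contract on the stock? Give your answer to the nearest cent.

PV(dividends) I = 3.15·e^(−0.0122·4/12) + 3.15·e^(−0.0122·9/12)
I = 3.1372 + 3.1213 = 6.2585
F = (S − I)·e^(rT) = (213.90 − 6.2585) · e^(0.0122·16/12)
= 207.6415 · e^0.016267 = 207.6415 × 1.016400 = ₹211.05

₹211.05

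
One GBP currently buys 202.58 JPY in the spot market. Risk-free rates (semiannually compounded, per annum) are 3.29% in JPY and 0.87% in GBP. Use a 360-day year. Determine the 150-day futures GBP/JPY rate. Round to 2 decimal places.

By covered interest parity, F = S · (1+r_JPY/2)^(2T) / (1+r_GBP/2)^(2T)
= 202.58 × 1.013690 / 1.003624 = 202.58 × 1.010030
F = 204.61 JPY per GBP

204.61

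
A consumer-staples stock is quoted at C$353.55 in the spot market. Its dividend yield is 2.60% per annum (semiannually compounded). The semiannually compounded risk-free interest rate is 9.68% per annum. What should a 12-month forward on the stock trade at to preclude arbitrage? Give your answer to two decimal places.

F = S · (1+r/2)^(2T) / (1+q/2)^(2T)
= 353.55 × 1.099143 / 1.026169 = 353.55 × 1.071113
F = C$378.69

C$378.69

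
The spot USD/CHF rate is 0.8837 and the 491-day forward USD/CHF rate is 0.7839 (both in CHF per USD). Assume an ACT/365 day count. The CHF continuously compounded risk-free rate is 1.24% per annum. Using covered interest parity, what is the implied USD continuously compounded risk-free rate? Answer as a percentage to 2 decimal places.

F = S·e^((r_CHF − r_USD)T) ⇒ r_USD = r_CHF − ln(F/S)/T
ln(0.7839/0.8837) = -0.119836; /(491/365) = -0.089084
r_USD = 0.0124 + 0.089084 = 0.101484
r_USD = 10.15%

10.15%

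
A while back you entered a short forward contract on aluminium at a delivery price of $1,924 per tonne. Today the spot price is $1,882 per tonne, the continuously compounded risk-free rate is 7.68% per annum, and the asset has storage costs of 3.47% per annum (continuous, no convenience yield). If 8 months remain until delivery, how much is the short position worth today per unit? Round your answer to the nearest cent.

Current fair forward for the remaining 8 months: F = S·e^((r + u)·T), (r + u) = 0.0768 + 0.0347 = 0.1115
F = 1882 · e^(0.1115 × 8/12) = 1882 × 1.07716580 = 2027.2260
Value of long forward = (F − K)·e^(−rT) = (2027.2260 − 1924) · e^(−0.0768·8/12)
= 103.2260 × 0.95008863 = 98.07
Short position value = −(long value) = -$98.07

-$98.07 per tonne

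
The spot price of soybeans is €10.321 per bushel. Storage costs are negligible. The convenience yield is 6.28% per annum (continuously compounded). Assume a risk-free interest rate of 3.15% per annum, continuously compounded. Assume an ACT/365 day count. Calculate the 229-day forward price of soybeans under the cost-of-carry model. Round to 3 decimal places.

€10.120 per bushel

Net carry = r + u − y = 0.0315 + 0.0000 − 0.0628 = -0.0313
F = S·e^((r+u−y)T) = 10.321 · e^(-0.0313 × 229/365) = 10.321 · e^-0.019638
= 10.321 × 0.980554 = €10.120 per bushel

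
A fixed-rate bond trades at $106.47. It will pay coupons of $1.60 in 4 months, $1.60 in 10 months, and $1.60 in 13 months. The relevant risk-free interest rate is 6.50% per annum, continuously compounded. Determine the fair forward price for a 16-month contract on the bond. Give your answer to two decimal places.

PV(coupons) I = 1.60·e^(−0.0650·4/12) + 1.60·e^(−0.0650·10/12) + 1.60·e^(−0.0650·13/12)
I = 1.5657 + 1.5156 + 1.4912 = 4.5725
F = (S − I)·e^(rT) = (106.47 − 4.5725) · e^(0.0650·16/12)
= 101.8975 · e^0.086667 = 101.8975 × 1.090533 = $111.12

$111.12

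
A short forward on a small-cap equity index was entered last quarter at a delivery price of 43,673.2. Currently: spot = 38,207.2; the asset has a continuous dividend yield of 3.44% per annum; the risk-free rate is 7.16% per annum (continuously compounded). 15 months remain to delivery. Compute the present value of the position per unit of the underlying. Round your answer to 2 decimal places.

3335.15

Current fair forward for the remaining 15 months: F = S·e^((r − q)·T), (r − q) = 0.0716 − 0.0344 = 0.0372
F = 38207.2 · e^(0.0372 × 15/12) = 38207.2 × 1.04759808 = 40025.7894
Value of long forward = (F − K)·e^(−rT) = (40025.7894 − 43673.2) · e^(−0.0716·15/12)
= -3647.4106 × 0.91438827 = -3335.15
Short position value = −(long value) = 3335.15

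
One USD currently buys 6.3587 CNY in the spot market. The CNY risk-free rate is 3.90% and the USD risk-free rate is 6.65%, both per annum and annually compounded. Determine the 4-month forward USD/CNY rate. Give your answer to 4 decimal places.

By covered interest parity, F = S · (1+r_CNY)^T / (1+r_USD)^T
= 6.3587 × 1.012835 / 1.021693 = 6.3587 × 0.991330
F = 6.3036 CNY per USD

6.3036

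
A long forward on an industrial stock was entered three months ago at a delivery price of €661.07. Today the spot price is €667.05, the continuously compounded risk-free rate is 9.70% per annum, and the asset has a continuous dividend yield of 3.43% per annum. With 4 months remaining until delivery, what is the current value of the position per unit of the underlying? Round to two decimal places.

€19.43

Current fair forward for the remaining 4 months: F = S·e^((r − q)·T), (r − q) = 0.0970 − 0.0343 = 0.0627
F = 667.05 · e^(0.0627 × 4/12) = 667.05 × 1.021120 = 681.1381
Value of long forward = (F − K)·e^(−rT) = (681.1381 − 661.07) · e^(−0.0970·4/12)
= 20.0681 × 0.968184 = 19.43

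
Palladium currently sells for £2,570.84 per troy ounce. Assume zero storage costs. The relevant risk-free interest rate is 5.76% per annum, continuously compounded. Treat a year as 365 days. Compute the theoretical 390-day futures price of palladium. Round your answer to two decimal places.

F = S·e^(rT) = 2570.84 · e^(0.0576 × 390/365) = 2570.84 · e^0.06154521
= 2570.84 × 1.06347858 = £2,734.03 per troy ounce

£2,734.03 per troy ounce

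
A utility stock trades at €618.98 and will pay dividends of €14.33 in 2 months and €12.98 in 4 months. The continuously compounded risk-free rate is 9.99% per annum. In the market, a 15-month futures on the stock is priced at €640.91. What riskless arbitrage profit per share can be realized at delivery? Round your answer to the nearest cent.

€30.21 per share

PV(dividends) I = 14.33·e^(−0.0999·2/12) + 12.98·e^(−0.0999·4/12) = 26.6483
Fair futures F* = (S − I)·e^(rT) = (618.98 − 26.6483)·e^0.124875 = 592.3317 × 1.133007 = 671.1160
Market €640.91 < fair 671.1160: forward underpriced → reverse cash-and-carry (short the stock, invest proceeds at r, pay the dividends, go long the forward).
Profit at T = |F_mkt − F*| = |640.91 − 671.1160| = €30.21 per share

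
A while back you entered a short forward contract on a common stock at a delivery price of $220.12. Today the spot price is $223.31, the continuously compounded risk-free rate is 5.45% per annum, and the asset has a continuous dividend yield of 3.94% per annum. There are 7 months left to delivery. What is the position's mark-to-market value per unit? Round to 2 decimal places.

-$5.00

Current fair forward for the remaining 7 months: F = S·e^((r − q)·T), (r − q) = 0.0545 − 0.0394 = 0.0151
F = 223.31 · e^(0.0151 × 7/12) = 223.31 × 1.008847 = 225.2856
Value of long forward = (F − K)·e^(−rT) = (225.2856 − 220.12) · e^(−0.0545·7/12)
= 5.1656 × 0.968708 = 5.00
Short position value = −(long value) = -$5.00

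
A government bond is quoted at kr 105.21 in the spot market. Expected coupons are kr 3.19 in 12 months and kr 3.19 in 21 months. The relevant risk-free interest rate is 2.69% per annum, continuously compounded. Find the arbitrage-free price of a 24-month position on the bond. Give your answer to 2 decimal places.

kr 104.54

PV(coupons) I = 3.19·e^(−0.0269·12/12) + 3.19·e^(−0.0269·21/12)
I = 3.1053 + 3.0433 = 6.1486
F = (S − I)·e^(rT) = (105.21 − 6.1486) · e^(0.0269·24/12)
= 99.0614 · e^0.053800 = 99.0614 × 1.055274 = kr 104.54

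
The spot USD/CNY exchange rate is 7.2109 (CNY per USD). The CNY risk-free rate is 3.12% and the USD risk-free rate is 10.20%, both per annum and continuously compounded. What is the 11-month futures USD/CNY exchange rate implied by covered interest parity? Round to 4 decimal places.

6.7578

F = S·e^((r_CNY − r_USD)T) = 7.2109 · e^((0.0312 − 0.1020) × 11/12)
= 7.2109 · e^-0.064900 = 7.2109 × 0.937161
F = 6.7578 CNY per USD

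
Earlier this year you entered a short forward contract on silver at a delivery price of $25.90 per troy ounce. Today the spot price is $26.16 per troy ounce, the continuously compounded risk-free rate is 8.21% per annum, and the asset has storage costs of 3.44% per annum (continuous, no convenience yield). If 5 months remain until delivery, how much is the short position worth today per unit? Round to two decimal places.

-$1.51 per troy ounce

Current fair forward for the remaining 5 months: F = S·e^((r + u)·T), (r + u) = 0.0821 + 0.0344 = 0.1165
F = 26.16 · e^(0.1165 × 5/12) = 26.16 × 1.049739 = 27.4612
Value of long forward = (F − K)·e^(−rT) = (27.4612 − 25.90) · e^(−0.0821·5/12)
= 1.5612 × 0.966370 = 1.51
Short position value = −(long value) = -$1.51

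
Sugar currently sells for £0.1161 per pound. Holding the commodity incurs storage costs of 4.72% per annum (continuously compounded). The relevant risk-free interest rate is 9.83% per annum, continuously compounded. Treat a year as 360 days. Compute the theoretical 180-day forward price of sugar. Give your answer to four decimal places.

Net carry = r + u − y = 0.0983 + 0.0472 − 0.0000 = 0.1455
F = S·e^((r+u−y)T) = 0.1161 · e^(0.1455 × 180/360) = 0.1161 · e^0.072750
= 0.1161 × 1.075462 = £0.1249 per pound

£0.1249 per pound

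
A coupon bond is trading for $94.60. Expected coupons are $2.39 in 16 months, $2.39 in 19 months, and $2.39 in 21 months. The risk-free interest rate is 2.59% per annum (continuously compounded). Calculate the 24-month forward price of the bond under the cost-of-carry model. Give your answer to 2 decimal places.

PV(coupons) I = 2.39·e^(−0.0259·16/12) + 2.39·e^(−0.0259·19/12) + 2.39·e^(−0.0259·21/12)
I = 2.3089 + 2.2940 + 2.2841 = 6.8870
F = (S − I)·e^(rT) = (94.60 − 6.8870) · e^(0.0259·24/12)
= 87.7130 · e^0.051800 = 87.7130 × 1.053165 = $92.38

$92.38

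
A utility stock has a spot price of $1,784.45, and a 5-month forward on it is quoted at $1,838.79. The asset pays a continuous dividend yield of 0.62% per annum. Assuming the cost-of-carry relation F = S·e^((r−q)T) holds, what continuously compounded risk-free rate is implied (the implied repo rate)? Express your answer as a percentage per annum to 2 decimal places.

From F = S·e^((r−q)T): (r − q) = ln(F/S)/T
ln(1838.79/1784.45) = ln(1.030452) = 0.029998
(r − q) = 0.029998 / (5/12) = 0.071995
r = ln(F/S)/T + q = 0.071995 + 0.0062 = 0.078195
r = 7.82%

7.82%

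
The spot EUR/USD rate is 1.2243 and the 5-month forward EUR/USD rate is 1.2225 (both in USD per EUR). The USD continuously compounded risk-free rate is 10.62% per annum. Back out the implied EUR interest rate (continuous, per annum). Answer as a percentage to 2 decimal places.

10.97%

F = S·e^((r_USD − r_EUR)T) ⇒ r_EUR = r_USD − ln(F/S)/T
ln(1.2225/1.2243) = -0.001471; /(5/12) = -0.003530
r_EUR = 0.1062 + 0.003530 = 0.109730
r_EUR = 10.97%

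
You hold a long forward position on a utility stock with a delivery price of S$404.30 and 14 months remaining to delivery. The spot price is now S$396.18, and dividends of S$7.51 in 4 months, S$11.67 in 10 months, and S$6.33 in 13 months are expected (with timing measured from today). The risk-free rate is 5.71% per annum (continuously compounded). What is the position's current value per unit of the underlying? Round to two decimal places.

-S$6.51

PV(remaining dividends) I = 7.51·e^(−0.0571·4/12) + 11.67·e^(−0.0571·10/12) + 6.33·e^(−0.0571·13/12) = 24.4464
Current forward F = (S − I)·e^(rT) = (396.18 − 24.4464)·e^(0.0571·14/12) = 371.7336 × 1.068886 = 397.3408
Value (long) = (F − K)·e^(−rT) = (397.3408 − 404.30) × 0.935554 = -6.5107
Value = -S$6.51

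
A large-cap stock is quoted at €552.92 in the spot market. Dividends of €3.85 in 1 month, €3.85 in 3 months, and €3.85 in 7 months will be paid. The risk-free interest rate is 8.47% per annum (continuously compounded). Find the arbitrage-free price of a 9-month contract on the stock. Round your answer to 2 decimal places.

PV(dividends) I = 3.85·e^(−0.0847·1/12) + 3.85·e^(−0.0847·3/12) + 3.85·e^(−0.0847·7/12)
I = 3.8229 + 3.7693 + 3.6644 = 11.2566
F = (S − I)·e^(rT) = (552.92 − 11.2566) · e^(0.0847·9/12)
= 541.6634 · e^0.063525 = 541.6634 × 1.065586 = €577.19

€577.19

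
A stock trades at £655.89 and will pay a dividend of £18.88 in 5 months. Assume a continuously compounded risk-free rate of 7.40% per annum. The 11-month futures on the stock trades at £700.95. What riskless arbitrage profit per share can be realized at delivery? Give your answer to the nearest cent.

£18.62 per share

PV(dividends) I = 18.88·e^(−0.0740·5/12) = 18.3067
Fair futures F* = (S − I)·e^(rT) = (655.89 − 18.3067)·e^0.067833 = 637.5833 × 1.070187 = 682.3334
Market £700.95 > fair 682.3334: forward overpriced → cash-and-carry (borrow at r, buy the stock and collect the dividends, short the forward).
Profit at T = |F_mkt − F*| = |700.95 − 682.3334| = £18.62 per share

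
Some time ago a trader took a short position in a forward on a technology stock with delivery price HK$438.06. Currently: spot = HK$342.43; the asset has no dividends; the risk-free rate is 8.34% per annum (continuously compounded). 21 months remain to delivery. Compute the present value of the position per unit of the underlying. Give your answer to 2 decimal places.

HK$36.14

Current fair forward for the remaining 21 months: F = S·e^(r·T), r = 0.0834
F = 342.43 · e^(0.0834 × 21/12) = 342.43 × 1.157138 = 396.2388
Value of long forward = (F − K)·e^(−rT) = (396.2388 − 438.06) · e^(−0.0834·21/12)
= -41.8212 × 0.864201 = -36.14
Short position value = −(long value) = HK$36.14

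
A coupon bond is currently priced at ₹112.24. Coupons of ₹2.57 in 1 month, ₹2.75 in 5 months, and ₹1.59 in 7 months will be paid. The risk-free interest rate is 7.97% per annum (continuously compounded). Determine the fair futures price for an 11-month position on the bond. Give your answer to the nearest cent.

PV(coupons) I = 2.57·e^(−0.0797·1/12) + 2.75·e^(−0.0797·5/12) + 1.59·e^(−0.0797·7/12)
I = 2.5530 + 2.6602 + 1.5178 = 6.7310
F = (S − I)·e^(rT) = (112.24 − 6.7310) · e^(0.0797·11/12)
= 105.5090 · e^0.073058 = 105.5090 × 1.075793 = ₹113.51

₹113.51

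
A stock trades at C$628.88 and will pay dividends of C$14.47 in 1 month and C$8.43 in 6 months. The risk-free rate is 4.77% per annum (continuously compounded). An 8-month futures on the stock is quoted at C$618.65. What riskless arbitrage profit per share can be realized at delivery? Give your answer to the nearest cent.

PV(dividends) I = 14.47·e^(−0.0477·1/12) + 8.43·e^(−0.0477·6/12) = 22.6439
Fair futures F* = (S − I)·e^(rT) = (628.88 − 22.6439)·e^0.031800 = 606.2361 × 1.032311 = 625.8242
Market C$618.65 < fair 625.8242: forward underpriced → reverse cash-and-carry (short the stock, invest proceeds at r, pay the dividends, go long the forward).
Profit at T = |F_mkt − F*| = |618.65 − 625.8242| = C$7.17 per share

C$7.17 per share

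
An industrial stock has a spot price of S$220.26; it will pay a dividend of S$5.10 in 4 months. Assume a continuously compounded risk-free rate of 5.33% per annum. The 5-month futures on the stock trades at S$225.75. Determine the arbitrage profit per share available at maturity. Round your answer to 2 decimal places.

S$5.67 per share

PV(dividends) I = 5.10·e^(−0.0533·4/12) = 5.0102
Fair futures F* = (S − I)·e^(rT) = (220.26 − 5.0102)·e^0.022208 = 215.2498 × 1.022456 = 220.0834
Market S$225.75 > fair 220.0834: forward overpriced → cash-and-carry (borrow at r, buy the stock and collect the dividends, short the forward).
Profit at T = |F_mkt − F*| = |225.75 − 220.0834| = S$5.67 per share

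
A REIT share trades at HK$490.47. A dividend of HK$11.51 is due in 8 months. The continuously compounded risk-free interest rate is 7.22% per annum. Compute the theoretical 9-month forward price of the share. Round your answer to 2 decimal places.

HK$506.18

PV(dividends) I = 11.51·e^(−0.0722·8/12)
I = 10.9691
F = (S − I)·e^(rT) = (490.47 − 10.9691) · e^(0.0722·9/12)
= 479.5009 · e^0.054150 = 479.5009 × 1.055643 = HK$506.18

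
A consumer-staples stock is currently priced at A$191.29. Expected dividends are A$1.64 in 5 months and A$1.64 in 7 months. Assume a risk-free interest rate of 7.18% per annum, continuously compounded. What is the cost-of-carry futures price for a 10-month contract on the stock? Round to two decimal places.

A$199.73

PV(dividends) I = 1.64·e^(−0.0718·5/12) + 1.64·e^(−0.0718·7/12)
I = 1.5917 + 1.5727 = 3.1644
F = (S − I)·e^(rT) = (191.29 − 3.1644) · e^(0.0718·10/12)
= 188.1256 · e^0.059833 = 188.1256 × 1.061659 = A$199.73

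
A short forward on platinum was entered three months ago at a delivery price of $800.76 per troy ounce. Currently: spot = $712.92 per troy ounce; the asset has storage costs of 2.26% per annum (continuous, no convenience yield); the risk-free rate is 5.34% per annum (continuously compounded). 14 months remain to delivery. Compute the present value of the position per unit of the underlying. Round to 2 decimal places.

$20.43 per troy ounce

Current fair forward for the remaining 14 months: F = S·e^((r + u)·T), (r + u) = 0.0534 + 0.0226 = 0.0760
F = 712.92 · e^(0.0760 × 14/12) = 712.92 × 1.092716 = 779.0191
Value of long forward = (F − K)·e^(−rT) = (779.0191 − 800.76) · e^(−0.0534·14/12)
= -21.7409 × 0.939601 = -20.43
Short position value = −(long value) = $20.43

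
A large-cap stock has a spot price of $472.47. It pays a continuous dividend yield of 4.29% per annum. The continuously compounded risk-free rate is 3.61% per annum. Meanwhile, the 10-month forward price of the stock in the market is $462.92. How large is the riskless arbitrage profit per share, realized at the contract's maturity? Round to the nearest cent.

$6.88 per share

Fair forward: F* = S·e^(carry·T), with carry = (r − q) = 0.0361 − 0.0429 = -0.0068
F* = 472.47 · e^(-0.0068 × 10/12) = 472.47 · e^-0.005667 = 472.47 × 0.994349 = $469.8001
Market $462.92 < fair $469.8001: forward underpriced → reverse cash-and-carry (short spot, go long the forward).
At maturity, profit = |F_mkt − F*| = |462.92 − 469.8001| = $6.88 per share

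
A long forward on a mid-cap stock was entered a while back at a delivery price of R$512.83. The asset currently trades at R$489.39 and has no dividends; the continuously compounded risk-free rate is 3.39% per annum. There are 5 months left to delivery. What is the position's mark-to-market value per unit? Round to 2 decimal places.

Current fair forward for the remaining 5 months: F = S·e^(r·T), r = 0.0339
F = 489.39 · e^(0.0339 × 5/12) = 489.39 × 1.014225 = 496.3516
Value of long forward = (F − K)·e^(−rT) = (496.3516 − 512.83) · e^(−0.0339·5/12)
= -16.4784 × 0.985974 = -16.25

-R$16.25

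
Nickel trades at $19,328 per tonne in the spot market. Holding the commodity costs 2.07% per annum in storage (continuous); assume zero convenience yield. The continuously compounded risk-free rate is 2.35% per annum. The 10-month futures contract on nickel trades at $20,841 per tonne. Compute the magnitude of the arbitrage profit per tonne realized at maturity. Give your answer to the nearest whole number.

$788 per tonne

Fair futures: F* = S·e^(carry·T), with carry = (r + u) = 0.0235 + 0.0207 = 0.0442
F* = 19328 · e^(0.0442 × 10/12) = 19328 · e^0.036833 = 19328 × 1.037520 = $20053.1866
Market $20841 > fair $20053.1866: forward overpriced → cash-and-carry (buy spot, short the forward).
At maturity, profit = |F_mkt − F*| = |20841 − 20053.1866| = $788 per tonne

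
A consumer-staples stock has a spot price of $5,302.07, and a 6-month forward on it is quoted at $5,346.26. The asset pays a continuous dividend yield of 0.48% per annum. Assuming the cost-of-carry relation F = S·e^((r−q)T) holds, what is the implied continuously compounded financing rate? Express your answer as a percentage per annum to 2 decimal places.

From F = S·e^((r−q)T): (r − q) = ln(F/S)/T
ln(5346.26/5302.07) = ln(1.008334) = 0.008299
(r − q) = 0.008299 / (6/12) = 0.016598
r = ln(F/S)/T + q = 0.016598 + 0.0048 = 0.021398
r = 2.14%

2.14%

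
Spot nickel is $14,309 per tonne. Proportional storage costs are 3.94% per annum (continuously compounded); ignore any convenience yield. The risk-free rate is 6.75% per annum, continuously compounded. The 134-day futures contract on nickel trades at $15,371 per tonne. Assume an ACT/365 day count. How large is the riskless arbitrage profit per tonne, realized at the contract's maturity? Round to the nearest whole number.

Fair futures: F* = S·e^(carry·T), with carry = (r + u) = 0.0675 + 0.0394 = 0.1069
F* = 14309 · e^(0.1069 × 134/365) = 14309 · e^0.039245 = 14309 × 1.040025 = $14881.7177
Market $15371 > fair $14881.7177: forward overpriced → cash-and-carry (buy spot, short the forward).
At maturity, profit = |F_mkt − F*| = |15371 − 14881.7177| = $489 per tonne

$489 per tonne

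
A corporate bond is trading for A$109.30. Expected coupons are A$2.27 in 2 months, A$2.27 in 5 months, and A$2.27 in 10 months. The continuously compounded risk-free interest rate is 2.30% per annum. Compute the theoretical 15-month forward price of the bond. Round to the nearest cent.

PV(coupons) I = 2.27·e^(−0.0230·2/12) + 2.27·e^(−0.0230·5/12) + 2.27·e^(−0.0230·10/12)
I = 2.2613 + 2.2483 + 2.2269 = 6.7365
F = (S − I)·e^(rT) = (109.30 − 6.7365) · e^(0.0230·15/12)
= 102.5635 · e^0.028750 = 102.5635 × 1.029167 = A$105.55

A$105.55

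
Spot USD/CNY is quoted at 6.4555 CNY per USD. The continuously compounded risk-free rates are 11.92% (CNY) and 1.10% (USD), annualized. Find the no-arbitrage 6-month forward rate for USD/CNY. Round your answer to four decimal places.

6.8144

F = S·e^((r_CNY − r_USD)T) = 6.4555 · e^((0.1192 − 0.0110) × 6/12)
= 6.4555 · e^0.054100 = 6.4555 × 1.055590
F = 6.8144 CNY per USD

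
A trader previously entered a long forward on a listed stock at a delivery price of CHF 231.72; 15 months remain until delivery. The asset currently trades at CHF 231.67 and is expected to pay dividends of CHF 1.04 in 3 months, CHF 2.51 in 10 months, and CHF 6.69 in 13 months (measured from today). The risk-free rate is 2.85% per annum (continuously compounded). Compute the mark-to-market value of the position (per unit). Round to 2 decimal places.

-CHF 1.91

PV(remaining dividends) I = 1.04·e^(−0.0285·3/12) + 2.51·e^(−0.0285·10/12) + 6.69·e^(−0.0285·13/12) = 9.9703
Current forward F = (S − I)·e^(rT) = (231.67 − 9.9703)·e^(0.0285·15/12) = 221.6997 × 1.036267 = 229.7401
Value (long) = (F − K)·e^(−rT) = (229.7401 − 231.72) × 0.965002 = -1.9106
Value = -CHF 1.91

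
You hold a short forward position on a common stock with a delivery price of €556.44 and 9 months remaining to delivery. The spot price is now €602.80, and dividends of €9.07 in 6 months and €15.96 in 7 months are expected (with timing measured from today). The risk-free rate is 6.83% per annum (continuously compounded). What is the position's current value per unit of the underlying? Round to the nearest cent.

PV(remaining dividends) I = 9.07·e^(−0.0683·6/12) + 15.96·e^(−0.0683·7/12) = 24.1021
Current forward F = (S − I)·e^(rT) = (602.80 − 24.1021)·e^(0.0683·9/12) = 578.6979 × 1.052560 = 609.1143
Value (long) = (F − K)·e^(−rT) = (609.1143 − 556.44) × 0.950065 = 50.0440
Short position value = −(long value) = -€50.04

-€50.04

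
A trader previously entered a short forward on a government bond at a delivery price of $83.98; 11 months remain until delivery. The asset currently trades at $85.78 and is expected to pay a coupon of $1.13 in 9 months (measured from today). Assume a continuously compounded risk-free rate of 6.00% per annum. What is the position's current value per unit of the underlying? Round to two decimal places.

PV(remaining coupons) I = 1.13·e^(−0.0600·9/12) = 1.0803
Current forward F = (S − I)·e^(rT) = (85.78 − 1.0803)·e^(0.0600·11/12) = 84.6997 × 1.056541 = 89.4887
Value (long) = (F − K)·e^(−rT) = (89.4887 − 83.98) × 0.946485 = 5.2139
Short position value = −(long value) = -$5.21

-$5.21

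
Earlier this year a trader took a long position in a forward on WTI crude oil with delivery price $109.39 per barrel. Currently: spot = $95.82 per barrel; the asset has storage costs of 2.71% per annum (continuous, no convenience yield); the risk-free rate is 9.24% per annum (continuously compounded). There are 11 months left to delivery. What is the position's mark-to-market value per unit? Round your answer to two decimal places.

Current fair forward for the remaining 11 months: F = S·e^((r + u)·T), (r + u) = 0.0924 + 0.0271 = 0.1195
F = 95.82 · e^(0.1195 × 11/12) = 95.82 × 1.115767 = 106.9128
Value of long forward = (F − K)·e^(−rT) = (106.9128 − 109.39) · e^(−0.0924·11/12)
= -2.4772 × 0.918788 = -2.28

-$2.28 per barrel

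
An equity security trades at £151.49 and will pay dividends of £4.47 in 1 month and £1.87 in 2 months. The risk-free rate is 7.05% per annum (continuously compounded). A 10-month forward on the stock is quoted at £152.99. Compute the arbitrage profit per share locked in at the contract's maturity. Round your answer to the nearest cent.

PV(dividends) I = 4.47·e^(−0.0705·1/12) + 1.87·e^(−0.0705·2/12) = 6.2920
Fair forward F* = (S − I)·e^(rT) = (151.49 − 6.2920)·e^0.058750 = 145.1980 × 1.060510 = 153.9839
Market £152.99 < fair 153.9839: forward underpriced → reverse cash-and-carry (short the stock, invest proceeds at r, pay the dividends, go long the forward).
Profit at T = |F_mkt − F*| = |152.99 − 153.9839| = £0.99 per share

£0.99 per share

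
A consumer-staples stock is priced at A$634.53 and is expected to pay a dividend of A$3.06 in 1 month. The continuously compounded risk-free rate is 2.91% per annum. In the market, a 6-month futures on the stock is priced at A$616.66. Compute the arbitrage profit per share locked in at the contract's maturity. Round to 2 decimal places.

A$24.07 per share

PV(dividends) I = 3.06·e^(−0.0291·1/12) = 3.0526
Fair futures F* = (S − I)·e^(rT) = (634.53 − 3.0526)·e^0.014550 = 631.4774 × 1.014656 = 640.7323
Market A$616.66 < fair 640.7323: forward underpriced → reverse cash-and-carry (short the stock, invest proceeds at r, pay the dividends, go long the forward).
Profit at T = |F_mkt − F*| = |616.66 − 640.7323| = A$24.07 per share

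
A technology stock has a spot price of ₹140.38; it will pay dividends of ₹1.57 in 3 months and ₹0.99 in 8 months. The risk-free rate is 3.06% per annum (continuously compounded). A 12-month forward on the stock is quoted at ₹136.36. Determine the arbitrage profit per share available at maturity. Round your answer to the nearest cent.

PV(dividends) I = 1.57·e^(−0.0306·3/12) + 0.99·e^(−0.0306·8/12) = 2.5280
Fair forward F* = (S − I)·e^(rT) = (140.38 − 2.5280)·e^0.030600 = 137.8520 × 1.031073 = 142.1355
Market ₹136.36 < fair 142.1355: forward underpriced → reverse cash-and-carry (short the stock, invest proceeds at r, pay the dividends, go long the forward).
Profit at T = |F_mkt − F*| = |136.36 − 142.1355| = ₹5.78 per share

₹5.78 per share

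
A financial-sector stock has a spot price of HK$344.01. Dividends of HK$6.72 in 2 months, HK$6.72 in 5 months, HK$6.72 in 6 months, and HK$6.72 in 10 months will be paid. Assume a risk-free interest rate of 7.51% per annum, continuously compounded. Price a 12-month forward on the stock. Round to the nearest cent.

PV(dividends) I = 6.72·e^(−0.0751·2/12) + 6.72·e^(−0.0751·5/12) + 6.72·e^(−0.0751·6/12) + 6.72·e^(−0.0751·10/12)
I = 6.6364 + 6.5130 + 6.4723 + 6.3123 = 25.9340
F = (S − I)·e^(rT) = (344.01 − 25.9340) · e^(0.0751·12/12)
= 318.0760 · e^0.075100 = 318.0760 × 1.077992 = HK$342.88

HK$342.88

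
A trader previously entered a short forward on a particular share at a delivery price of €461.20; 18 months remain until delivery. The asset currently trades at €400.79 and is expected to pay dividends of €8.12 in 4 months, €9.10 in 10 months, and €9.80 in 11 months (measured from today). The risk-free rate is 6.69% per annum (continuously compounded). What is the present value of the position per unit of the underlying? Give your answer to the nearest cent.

€42.14

PV(remaining dividends) I = 8.12·e^(−0.0669·4/12) + 9.10·e^(−0.0669·10/12) + 9.80·e^(−0.0669·11/12) = 25.7646
Current forward F = (S − I)·e^(rT) = (400.79 − 25.7646)·e^(0.0669·18/12) = 375.0254 × 1.105558 = 414.6123
Value (long) = (F − K)·e^(−rT) = (414.6123 − 461.20) × 0.904521 = -42.1396
Short position value = −(long value) = €42.14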